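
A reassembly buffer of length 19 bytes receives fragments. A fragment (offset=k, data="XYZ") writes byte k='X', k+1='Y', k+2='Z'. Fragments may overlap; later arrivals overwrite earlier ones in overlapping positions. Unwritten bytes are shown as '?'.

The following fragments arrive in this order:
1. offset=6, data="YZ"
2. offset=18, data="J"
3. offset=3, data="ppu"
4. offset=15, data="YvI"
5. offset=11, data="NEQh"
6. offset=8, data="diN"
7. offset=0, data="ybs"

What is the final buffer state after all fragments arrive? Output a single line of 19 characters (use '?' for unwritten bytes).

Fragment 1: offset=6 data="YZ" -> buffer=??????YZ???????????
Fragment 2: offset=18 data="J" -> buffer=??????YZ??????????J
Fragment 3: offset=3 data="ppu" -> buffer=???ppuYZ??????????J
Fragment 4: offset=15 data="YvI" -> buffer=???ppuYZ???????YvIJ
Fragment 5: offset=11 data="NEQh" -> buffer=???ppuYZ???NEQhYvIJ
Fragment 6: offset=8 data="diN" -> buffer=???ppuYZdiNNEQhYvIJ
Fragment 7: offset=0 data="ybs" -> buffer=ybsppuYZdiNNEQhYvIJ

Answer: ybsppuYZdiNNEQhYvIJ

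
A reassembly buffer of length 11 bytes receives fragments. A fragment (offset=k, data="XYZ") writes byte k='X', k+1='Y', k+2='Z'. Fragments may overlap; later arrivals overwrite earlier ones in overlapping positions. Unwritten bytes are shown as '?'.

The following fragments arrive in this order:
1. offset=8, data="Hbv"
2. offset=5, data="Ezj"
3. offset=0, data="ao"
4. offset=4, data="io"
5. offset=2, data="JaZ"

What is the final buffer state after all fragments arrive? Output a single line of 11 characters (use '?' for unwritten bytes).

Answer: aoJaZozjHbv

Derivation:
Fragment 1: offset=8 data="Hbv" -> buffer=????????Hbv
Fragment 2: offset=5 data="Ezj" -> buffer=?????EzjHbv
Fragment 3: offset=0 data="ao" -> buffer=ao???EzjHbv
Fragment 4: offset=4 data="io" -> buffer=ao??iozjHbv
Fragment 5: offset=2 data="JaZ" -> buffer=aoJaZozjHbv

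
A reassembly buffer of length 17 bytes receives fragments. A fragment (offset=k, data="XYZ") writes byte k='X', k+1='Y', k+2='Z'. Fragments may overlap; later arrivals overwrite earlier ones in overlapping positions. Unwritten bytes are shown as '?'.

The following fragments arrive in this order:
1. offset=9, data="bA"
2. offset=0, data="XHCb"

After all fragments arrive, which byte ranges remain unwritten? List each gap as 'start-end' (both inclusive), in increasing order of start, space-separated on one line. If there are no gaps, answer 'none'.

Answer: 4-8 11-16

Derivation:
Fragment 1: offset=9 len=2
Fragment 2: offset=0 len=4
Gaps: 4-8 11-16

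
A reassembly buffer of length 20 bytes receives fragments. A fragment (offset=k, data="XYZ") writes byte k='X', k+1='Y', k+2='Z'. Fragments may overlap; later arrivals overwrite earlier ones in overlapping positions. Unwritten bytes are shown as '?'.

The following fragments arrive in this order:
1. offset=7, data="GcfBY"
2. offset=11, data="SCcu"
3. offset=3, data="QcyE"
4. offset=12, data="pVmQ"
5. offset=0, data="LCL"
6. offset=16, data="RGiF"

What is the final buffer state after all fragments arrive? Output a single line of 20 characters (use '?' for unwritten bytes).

Answer: LCLQcyEGcfBSpVmQRGiF

Derivation:
Fragment 1: offset=7 data="GcfBY" -> buffer=???????GcfBY????????
Fragment 2: offset=11 data="SCcu" -> buffer=???????GcfBSCcu?????
Fragment 3: offset=3 data="QcyE" -> buffer=???QcyEGcfBSCcu?????
Fragment 4: offset=12 data="pVmQ" -> buffer=???QcyEGcfBSpVmQ????
Fragment 5: offset=0 data="LCL" -> buffer=LCLQcyEGcfBSpVmQ????
Fragment 6: offset=16 data="RGiF" -> buffer=LCLQcyEGcfBSpVmQRGiF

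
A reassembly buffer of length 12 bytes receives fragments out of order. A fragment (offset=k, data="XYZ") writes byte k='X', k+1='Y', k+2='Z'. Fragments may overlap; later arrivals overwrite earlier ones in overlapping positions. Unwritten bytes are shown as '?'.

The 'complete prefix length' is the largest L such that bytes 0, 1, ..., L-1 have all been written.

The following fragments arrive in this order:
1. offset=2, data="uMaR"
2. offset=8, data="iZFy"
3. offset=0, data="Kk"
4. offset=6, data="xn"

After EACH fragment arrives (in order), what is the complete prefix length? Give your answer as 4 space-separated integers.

Answer: 0 0 6 12

Derivation:
Fragment 1: offset=2 data="uMaR" -> buffer=??uMaR?????? -> prefix_len=0
Fragment 2: offset=8 data="iZFy" -> buffer=??uMaR??iZFy -> prefix_len=0
Fragment 3: offset=0 data="Kk" -> buffer=KkuMaR??iZFy -> prefix_len=6
Fragment 4: offset=6 data="xn" -> buffer=KkuMaRxniZFy -> prefix_len=12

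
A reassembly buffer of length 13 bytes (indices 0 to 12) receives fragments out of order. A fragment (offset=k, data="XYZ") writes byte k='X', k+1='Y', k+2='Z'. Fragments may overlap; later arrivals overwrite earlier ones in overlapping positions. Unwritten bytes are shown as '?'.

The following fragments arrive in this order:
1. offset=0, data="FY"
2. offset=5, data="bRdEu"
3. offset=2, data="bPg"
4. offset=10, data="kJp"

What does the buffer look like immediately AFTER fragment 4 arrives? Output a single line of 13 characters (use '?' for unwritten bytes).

Answer: FYbPgbRdEukJp

Derivation:
Fragment 1: offset=0 data="FY" -> buffer=FY???????????
Fragment 2: offset=5 data="bRdEu" -> buffer=FY???bRdEu???
Fragment 3: offset=2 data="bPg" -> buffer=FYbPgbRdEu???
Fragment 4: offset=10 data="kJp" -> buffer=FYbPgbRdEukJp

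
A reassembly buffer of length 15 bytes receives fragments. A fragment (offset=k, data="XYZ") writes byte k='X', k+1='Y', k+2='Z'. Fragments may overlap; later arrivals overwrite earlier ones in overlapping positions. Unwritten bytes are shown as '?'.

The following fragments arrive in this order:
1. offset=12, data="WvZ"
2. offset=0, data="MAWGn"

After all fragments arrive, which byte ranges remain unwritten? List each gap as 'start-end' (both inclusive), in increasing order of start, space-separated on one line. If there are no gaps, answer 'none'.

Answer: 5-11

Derivation:
Fragment 1: offset=12 len=3
Fragment 2: offset=0 len=5
Gaps: 5-11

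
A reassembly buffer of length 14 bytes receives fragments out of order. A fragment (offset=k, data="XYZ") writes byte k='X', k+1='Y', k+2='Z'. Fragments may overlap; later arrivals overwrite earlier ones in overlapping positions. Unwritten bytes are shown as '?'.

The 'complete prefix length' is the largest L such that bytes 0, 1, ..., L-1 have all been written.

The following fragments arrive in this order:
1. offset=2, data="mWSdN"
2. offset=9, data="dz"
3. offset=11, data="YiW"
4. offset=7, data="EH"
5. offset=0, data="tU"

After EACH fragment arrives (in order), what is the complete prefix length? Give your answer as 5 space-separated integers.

Fragment 1: offset=2 data="mWSdN" -> buffer=??mWSdN??????? -> prefix_len=0
Fragment 2: offset=9 data="dz" -> buffer=??mWSdN??dz??? -> prefix_len=0
Fragment 3: offset=11 data="YiW" -> buffer=??mWSdN??dzYiW -> prefix_len=0
Fragment 4: offset=7 data="EH" -> buffer=??mWSdNEHdzYiW -> prefix_len=0
Fragment 5: offset=0 data="tU" -> buffer=tUmWSdNEHdzYiW -> prefix_len=14

Answer: 0 0 0 0 14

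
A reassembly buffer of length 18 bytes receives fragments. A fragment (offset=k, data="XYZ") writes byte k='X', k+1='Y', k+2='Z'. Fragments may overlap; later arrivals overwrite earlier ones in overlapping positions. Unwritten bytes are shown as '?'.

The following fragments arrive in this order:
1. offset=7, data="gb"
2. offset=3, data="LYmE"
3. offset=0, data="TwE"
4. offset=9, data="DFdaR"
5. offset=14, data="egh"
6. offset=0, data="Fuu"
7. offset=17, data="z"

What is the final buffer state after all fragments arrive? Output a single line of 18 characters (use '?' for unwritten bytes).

Fragment 1: offset=7 data="gb" -> buffer=???????gb?????????
Fragment 2: offset=3 data="LYmE" -> buffer=???LYmEgb?????????
Fragment 3: offset=0 data="TwE" -> buffer=TwELYmEgb?????????
Fragment 4: offset=9 data="DFdaR" -> buffer=TwELYmEgbDFdaR????
Fragment 5: offset=14 data="egh" -> buffer=TwELYmEgbDFdaRegh?
Fragment 6: offset=0 data="Fuu" -> buffer=FuuLYmEgbDFdaRegh?
Fragment 7: offset=17 data="z" -> buffer=FuuLYmEgbDFdaReghz

Answer: FuuLYmEgbDFdaReghz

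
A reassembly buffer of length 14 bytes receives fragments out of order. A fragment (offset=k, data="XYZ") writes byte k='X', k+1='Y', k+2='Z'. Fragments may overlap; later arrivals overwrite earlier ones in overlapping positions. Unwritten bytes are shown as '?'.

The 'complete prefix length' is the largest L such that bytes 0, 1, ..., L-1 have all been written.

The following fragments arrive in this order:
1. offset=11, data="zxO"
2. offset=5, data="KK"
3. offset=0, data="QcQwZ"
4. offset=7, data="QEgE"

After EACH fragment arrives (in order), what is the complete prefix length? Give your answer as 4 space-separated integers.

Fragment 1: offset=11 data="zxO" -> buffer=???????????zxO -> prefix_len=0
Fragment 2: offset=5 data="KK" -> buffer=?????KK????zxO -> prefix_len=0
Fragment 3: offset=0 data="QcQwZ" -> buffer=QcQwZKK????zxO -> prefix_len=7
Fragment 4: offset=7 data="QEgE" -> buffer=QcQwZKKQEgEzxO -> prefix_len=14

Answer: 0 0 7 14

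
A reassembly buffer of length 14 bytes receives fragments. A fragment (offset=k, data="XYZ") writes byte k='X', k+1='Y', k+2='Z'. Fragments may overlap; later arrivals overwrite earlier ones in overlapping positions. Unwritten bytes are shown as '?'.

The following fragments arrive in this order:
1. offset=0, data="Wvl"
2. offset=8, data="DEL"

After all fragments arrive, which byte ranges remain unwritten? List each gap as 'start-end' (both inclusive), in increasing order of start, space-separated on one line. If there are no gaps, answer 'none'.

Fragment 1: offset=0 len=3
Fragment 2: offset=8 len=3
Gaps: 3-7 11-13

Answer: 3-7 11-13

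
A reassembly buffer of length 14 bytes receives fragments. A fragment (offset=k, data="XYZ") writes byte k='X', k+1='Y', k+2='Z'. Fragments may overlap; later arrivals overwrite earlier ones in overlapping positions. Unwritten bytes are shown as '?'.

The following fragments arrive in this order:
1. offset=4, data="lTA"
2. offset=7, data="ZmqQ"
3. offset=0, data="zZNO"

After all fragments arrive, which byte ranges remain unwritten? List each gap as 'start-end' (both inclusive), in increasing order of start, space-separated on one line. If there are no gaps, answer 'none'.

Answer: 11-13

Derivation:
Fragment 1: offset=4 len=3
Fragment 2: offset=7 len=4
Fragment 3: offset=0 len=4
Gaps: 11-13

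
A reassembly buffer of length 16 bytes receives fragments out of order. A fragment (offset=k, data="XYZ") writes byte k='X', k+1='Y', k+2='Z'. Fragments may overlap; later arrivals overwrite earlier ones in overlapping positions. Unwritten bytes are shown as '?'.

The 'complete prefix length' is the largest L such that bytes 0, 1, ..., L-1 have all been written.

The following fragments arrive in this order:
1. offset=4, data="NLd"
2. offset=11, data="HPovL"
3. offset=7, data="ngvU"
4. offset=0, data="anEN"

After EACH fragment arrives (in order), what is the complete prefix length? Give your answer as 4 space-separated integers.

Fragment 1: offset=4 data="NLd" -> buffer=????NLd????????? -> prefix_len=0
Fragment 2: offset=11 data="HPovL" -> buffer=????NLd????HPovL -> prefix_len=0
Fragment 3: offset=7 data="ngvU" -> buffer=????NLdngvUHPovL -> prefix_len=0
Fragment 4: offset=0 data="anEN" -> buffer=anENNLdngvUHPovL -> prefix_len=16

Answer: 0 0 0 16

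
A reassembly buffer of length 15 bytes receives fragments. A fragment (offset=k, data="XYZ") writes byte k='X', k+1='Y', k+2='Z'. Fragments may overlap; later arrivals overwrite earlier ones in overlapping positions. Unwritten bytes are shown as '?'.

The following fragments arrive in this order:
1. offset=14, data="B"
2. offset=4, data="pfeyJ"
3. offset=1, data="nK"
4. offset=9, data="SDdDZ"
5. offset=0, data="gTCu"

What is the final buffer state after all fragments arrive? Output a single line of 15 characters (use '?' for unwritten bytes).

Answer: gTCupfeyJSDdDZB

Derivation:
Fragment 1: offset=14 data="B" -> buffer=??????????????B
Fragment 2: offset=4 data="pfeyJ" -> buffer=????pfeyJ?????B
Fragment 3: offset=1 data="nK" -> buffer=?nK?pfeyJ?????B
Fragment 4: offset=9 data="SDdDZ" -> buffer=?nK?pfeyJSDdDZB
Fragment 5: offset=0 data="gTCu" -> buffer=gTCupfeyJSDdDZB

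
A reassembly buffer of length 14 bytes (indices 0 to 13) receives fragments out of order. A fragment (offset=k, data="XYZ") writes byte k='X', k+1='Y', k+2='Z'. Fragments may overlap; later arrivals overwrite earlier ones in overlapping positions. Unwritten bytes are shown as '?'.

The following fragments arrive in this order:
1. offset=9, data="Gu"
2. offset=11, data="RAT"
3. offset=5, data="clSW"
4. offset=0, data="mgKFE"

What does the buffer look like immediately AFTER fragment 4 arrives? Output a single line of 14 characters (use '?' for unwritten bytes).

Answer: mgKFEclSWGuRAT

Derivation:
Fragment 1: offset=9 data="Gu" -> buffer=?????????Gu???
Fragment 2: offset=11 data="RAT" -> buffer=?????????GuRAT
Fragment 3: offset=5 data="clSW" -> buffer=?????clSWGuRAT
Fragment 4: offset=0 data="mgKFE" -> buffer=mgKFEclSWGuRAT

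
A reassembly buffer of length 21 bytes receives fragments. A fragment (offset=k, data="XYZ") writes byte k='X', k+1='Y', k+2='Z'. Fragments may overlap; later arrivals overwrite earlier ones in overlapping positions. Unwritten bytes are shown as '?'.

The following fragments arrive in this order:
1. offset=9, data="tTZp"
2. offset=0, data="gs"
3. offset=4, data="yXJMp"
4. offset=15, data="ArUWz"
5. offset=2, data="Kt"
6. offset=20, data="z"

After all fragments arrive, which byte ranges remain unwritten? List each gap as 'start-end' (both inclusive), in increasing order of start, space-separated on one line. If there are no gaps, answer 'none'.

Fragment 1: offset=9 len=4
Fragment 2: offset=0 len=2
Fragment 3: offset=4 len=5
Fragment 4: offset=15 len=5
Fragment 5: offset=2 len=2
Fragment 6: offset=20 len=1
Gaps: 13-14

Answer: 13-14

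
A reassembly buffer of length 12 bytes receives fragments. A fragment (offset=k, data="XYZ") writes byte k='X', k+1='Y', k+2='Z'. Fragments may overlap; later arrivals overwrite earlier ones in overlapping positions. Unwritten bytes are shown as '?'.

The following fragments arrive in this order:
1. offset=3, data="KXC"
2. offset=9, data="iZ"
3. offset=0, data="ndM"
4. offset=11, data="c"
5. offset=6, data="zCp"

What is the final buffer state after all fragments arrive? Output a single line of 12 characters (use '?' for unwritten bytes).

Answer: ndMKXCzCpiZc

Derivation:
Fragment 1: offset=3 data="KXC" -> buffer=???KXC??????
Fragment 2: offset=9 data="iZ" -> buffer=???KXC???iZ?
Fragment 3: offset=0 data="ndM" -> buffer=ndMKXC???iZ?
Fragment 4: offset=11 data="c" -> buffer=ndMKXC???iZc
Fragment 5: offset=6 data="zCp" -> buffer=ndMKXCzCpiZc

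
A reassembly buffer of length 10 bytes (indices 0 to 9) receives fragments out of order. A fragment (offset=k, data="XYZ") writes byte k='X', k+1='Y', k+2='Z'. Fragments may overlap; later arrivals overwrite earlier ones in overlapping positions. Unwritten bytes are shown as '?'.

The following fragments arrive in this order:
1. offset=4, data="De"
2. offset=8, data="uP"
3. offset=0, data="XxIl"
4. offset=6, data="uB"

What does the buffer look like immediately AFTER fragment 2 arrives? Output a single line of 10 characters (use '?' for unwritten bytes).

Answer: ????De??uP

Derivation:
Fragment 1: offset=4 data="De" -> buffer=????De????
Fragment 2: offset=8 data="uP" -> buffer=????De??uP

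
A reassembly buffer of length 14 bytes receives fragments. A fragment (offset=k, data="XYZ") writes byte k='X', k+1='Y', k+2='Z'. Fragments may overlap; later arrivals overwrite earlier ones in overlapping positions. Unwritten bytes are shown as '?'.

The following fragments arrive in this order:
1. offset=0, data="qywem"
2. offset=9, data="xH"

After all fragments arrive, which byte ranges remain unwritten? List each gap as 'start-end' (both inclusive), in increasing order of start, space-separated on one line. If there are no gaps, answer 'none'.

Answer: 5-8 11-13

Derivation:
Fragment 1: offset=0 len=5
Fragment 2: offset=9 len=2
Gaps: 5-8 11-13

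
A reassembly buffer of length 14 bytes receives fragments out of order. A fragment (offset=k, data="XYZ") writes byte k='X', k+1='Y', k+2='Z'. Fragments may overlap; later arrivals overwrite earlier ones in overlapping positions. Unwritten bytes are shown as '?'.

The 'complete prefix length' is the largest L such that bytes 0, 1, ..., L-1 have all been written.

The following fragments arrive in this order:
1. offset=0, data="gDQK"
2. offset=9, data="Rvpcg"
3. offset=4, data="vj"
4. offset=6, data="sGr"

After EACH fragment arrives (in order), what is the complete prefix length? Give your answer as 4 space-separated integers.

Answer: 4 4 6 14

Derivation:
Fragment 1: offset=0 data="gDQK" -> buffer=gDQK?????????? -> prefix_len=4
Fragment 2: offset=9 data="Rvpcg" -> buffer=gDQK?????Rvpcg -> prefix_len=4
Fragment 3: offset=4 data="vj" -> buffer=gDQKvj???Rvpcg -> prefix_len=6
Fragment 4: offset=6 data="sGr" -> buffer=gDQKvjsGrRvpcg -> prefix_len=14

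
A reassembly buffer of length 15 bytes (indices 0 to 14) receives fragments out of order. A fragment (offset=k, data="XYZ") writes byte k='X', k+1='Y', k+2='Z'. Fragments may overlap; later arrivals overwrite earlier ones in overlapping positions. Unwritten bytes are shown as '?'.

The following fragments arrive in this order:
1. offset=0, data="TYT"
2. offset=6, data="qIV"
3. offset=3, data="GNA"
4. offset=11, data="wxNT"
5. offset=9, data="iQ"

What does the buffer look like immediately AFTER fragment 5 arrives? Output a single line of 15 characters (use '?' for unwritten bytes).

Answer: TYTGNAqIViQwxNT

Derivation:
Fragment 1: offset=0 data="TYT" -> buffer=TYT????????????
Fragment 2: offset=6 data="qIV" -> buffer=TYT???qIV??????
Fragment 3: offset=3 data="GNA" -> buffer=TYTGNAqIV??????
Fragment 4: offset=11 data="wxNT" -> buffer=TYTGNAqIV??wxNT
Fragment 5: offset=9 data="iQ" -> buffer=TYTGNAqIViQwxNT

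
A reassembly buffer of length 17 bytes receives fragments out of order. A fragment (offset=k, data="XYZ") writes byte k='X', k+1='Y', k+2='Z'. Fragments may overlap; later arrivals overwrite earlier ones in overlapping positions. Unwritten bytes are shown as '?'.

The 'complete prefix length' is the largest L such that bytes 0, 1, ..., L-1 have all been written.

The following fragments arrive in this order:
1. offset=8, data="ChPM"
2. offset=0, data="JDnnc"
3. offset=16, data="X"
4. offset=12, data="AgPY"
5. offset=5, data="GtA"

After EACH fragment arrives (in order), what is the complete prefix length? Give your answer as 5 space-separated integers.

Fragment 1: offset=8 data="ChPM" -> buffer=????????ChPM????? -> prefix_len=0
Fragment 2: offset=0 data="JDnnc" -> buffer=JDnnc???ChPM????? -> prefix_len=5
Fragment 3: offset=16 data="X" -> buffer=JDnnc???ChPM????X -> prefix_len=5
Fragment 4: offset=12 data="AgPY" -> buffer=JDnnc???ChPMAgPYX -> prefix_len=5
Fragment 5: offset=5 data="GtA" -> buffer=JDnncGtAChPMAgPYX -> prefix_len=17

Answer: 0 5 5 5 17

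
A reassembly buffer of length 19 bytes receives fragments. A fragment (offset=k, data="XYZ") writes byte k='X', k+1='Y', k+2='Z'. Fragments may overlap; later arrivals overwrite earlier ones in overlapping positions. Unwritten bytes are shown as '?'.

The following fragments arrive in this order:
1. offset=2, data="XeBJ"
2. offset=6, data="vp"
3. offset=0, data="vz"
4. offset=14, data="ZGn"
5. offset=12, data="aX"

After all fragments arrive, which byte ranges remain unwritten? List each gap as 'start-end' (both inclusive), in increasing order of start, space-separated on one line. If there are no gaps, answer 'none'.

Fragment 1: offset=2 len=4
Fragment 2: offset=6 len=2
Fragment 3: offset=0 len=2
Fragment 4: offset=14 len=3
Fragment 5: offset=12 len=2
Gaps: 8-11 17-18

Answer: 8-11 17-18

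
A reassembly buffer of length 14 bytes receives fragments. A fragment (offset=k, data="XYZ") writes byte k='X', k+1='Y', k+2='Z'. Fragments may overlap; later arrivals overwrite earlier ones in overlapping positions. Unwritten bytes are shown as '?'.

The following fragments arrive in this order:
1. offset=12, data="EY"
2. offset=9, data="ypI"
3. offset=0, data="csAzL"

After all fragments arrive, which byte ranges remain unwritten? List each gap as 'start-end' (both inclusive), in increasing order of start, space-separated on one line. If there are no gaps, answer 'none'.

Fragment 1: offset=12 len=2
Fragment 2: offset=9 len=3
Fragment 3: offset=0 len=5
Gaps: 5-8

Answer: 5-8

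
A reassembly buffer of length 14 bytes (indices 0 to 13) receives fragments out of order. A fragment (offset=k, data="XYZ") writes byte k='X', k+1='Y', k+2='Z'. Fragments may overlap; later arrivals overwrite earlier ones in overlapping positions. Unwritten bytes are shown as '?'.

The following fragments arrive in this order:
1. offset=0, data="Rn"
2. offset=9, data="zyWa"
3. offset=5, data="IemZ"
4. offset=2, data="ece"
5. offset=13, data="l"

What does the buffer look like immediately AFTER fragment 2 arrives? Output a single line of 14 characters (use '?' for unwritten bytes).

Answer: Rn???????zyWa?

Derivation:
Fragment 1: offset=0 data="Rn" -> buffer=Rn????????????
Fragment 2: offset=9 data="zyWa" -> buffer=Rn???????zyWa?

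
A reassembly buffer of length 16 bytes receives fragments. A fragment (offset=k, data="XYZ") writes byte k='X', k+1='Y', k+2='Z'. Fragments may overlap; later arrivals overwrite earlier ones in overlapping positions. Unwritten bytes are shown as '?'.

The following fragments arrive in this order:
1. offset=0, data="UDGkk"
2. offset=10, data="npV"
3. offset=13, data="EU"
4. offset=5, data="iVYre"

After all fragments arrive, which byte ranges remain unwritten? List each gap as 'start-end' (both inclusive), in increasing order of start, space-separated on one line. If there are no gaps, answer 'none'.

Answer: 15-15

Derivation:
Fragment 1: offset=0 len=5
Fragment 2: offset=10 len=3
Fragment 3: offset=13 len=2
Fragment 4: offset=5 len=5
Gaps: 15-15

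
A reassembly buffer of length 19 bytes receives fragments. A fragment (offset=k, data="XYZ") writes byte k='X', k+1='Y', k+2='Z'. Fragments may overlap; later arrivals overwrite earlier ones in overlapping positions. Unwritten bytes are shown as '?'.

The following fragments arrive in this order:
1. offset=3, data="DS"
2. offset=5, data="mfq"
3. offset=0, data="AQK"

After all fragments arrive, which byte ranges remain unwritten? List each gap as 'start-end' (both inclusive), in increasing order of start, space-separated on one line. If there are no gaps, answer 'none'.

Fragment 1: offset=3 len=2
Fragment 2: offset=5 len=3
Fragment 3: offset=0 len=3
Gaps: 8-18

Answer: 8-18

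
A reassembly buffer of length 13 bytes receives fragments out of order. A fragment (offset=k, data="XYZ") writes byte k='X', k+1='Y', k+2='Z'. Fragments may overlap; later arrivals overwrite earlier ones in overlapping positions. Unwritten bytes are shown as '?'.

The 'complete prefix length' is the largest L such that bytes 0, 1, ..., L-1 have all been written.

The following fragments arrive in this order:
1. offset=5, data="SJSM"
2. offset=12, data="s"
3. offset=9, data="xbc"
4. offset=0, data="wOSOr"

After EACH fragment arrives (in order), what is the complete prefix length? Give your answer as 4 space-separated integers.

Fragment 1: offset=5 data="SJSM" -> buffer=?????SJSM???? -> prefix_len=0
Fragment 2: offset=12 data="s" -> buffer=?????SJSM???s -> prefix_len=0
Fragment 3: offset=9 data="xbc" -> buffer=?????SJSMxbcs -> prefix_len=0
Fragment 4: offset=0 data="wOSOr" -> buffer=wOSOrSJSMxbcs -> prefix_len=13

Answer: 0 0 0 13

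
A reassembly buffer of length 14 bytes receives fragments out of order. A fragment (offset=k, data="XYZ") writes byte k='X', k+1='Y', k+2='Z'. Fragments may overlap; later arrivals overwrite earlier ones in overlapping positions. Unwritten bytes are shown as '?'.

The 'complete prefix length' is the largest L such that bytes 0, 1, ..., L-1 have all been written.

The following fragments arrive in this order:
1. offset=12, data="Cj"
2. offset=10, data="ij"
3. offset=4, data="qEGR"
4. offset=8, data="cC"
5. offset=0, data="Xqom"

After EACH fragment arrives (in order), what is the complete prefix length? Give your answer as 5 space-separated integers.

Answer: 0 0 0 0 14

Derivation:
Fragment 1: offset=12 data="Cj" -> buffer=????????????Cj -> prefix_len=0
Fragment 2: offset=10 data="ij" -> buffer=??????????ijCj -> prefix_len=0
Fragment 3: offset=4 data="qEGR" -> buffer=????qEGR??ijCj -> prefix_len=0
Fragment 4: offset=8 data="cC" -> buffer=????qEGRcCijCj -> prefix_len=0
Fragment 5: offset=0 data="Xqom" -> buffer=XqomqEGRcCijCj -> prefix_len=14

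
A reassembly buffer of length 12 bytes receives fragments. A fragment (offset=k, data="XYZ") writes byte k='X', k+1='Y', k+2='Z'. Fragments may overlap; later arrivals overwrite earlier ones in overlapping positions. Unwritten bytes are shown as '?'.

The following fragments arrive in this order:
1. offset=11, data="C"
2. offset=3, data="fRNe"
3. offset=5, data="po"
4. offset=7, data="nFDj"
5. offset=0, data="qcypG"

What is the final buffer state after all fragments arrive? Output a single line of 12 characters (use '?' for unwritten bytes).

Answer: qcypGponFDjC

Derivation:
Fragment 1: offset=11 data="C" -> buffer=???????????C
Fragment 2: offset=3 data="fRNe" -> buffer=???fRNe????C
Fragment 3: offset=5 data="po" -> buffer=???fRpo????C
Fragment 4: offset=7 data="nFDj" -> buffer=???fRponFDjC
Fragment 5: offset=0 data="qcypG" -> buffer=qcypGponFDjC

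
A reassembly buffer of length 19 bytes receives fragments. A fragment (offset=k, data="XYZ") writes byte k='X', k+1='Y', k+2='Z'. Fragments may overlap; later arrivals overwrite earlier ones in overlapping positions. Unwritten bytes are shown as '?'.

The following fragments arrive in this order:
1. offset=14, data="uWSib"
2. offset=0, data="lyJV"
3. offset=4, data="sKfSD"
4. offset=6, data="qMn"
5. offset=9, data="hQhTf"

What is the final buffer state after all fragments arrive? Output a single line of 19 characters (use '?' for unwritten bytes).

Fragment 1: offset=14 data="uWSib" -> buffer=??????????????uWSib
Fragment 2: offset=0 data="lyJV" -> buffer=lyJV??????????uWSib
Fragment 3: offset=4 data="sKfSD" -> buffer=lyJVsKfSD?????uWSib
Fragment 4: offset=6 data="qMn" -> buffer=lyJVsKqMn?????uWSib
Fragment 5: offset=9 data="hQhTf" -> buffer=lyJVsKqMnhQhTfuWSib

Answer: lyJVsKqMnhQhTfuWSib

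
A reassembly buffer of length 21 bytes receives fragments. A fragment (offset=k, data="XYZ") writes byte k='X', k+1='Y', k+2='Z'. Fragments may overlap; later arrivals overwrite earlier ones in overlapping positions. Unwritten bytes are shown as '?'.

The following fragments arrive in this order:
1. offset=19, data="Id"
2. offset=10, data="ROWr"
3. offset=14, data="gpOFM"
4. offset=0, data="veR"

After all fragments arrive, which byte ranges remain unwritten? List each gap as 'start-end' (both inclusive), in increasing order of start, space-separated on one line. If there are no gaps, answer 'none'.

Answer: 3-9

Derivation:
Fragment 1: offset=19 len=2
Fragment 2: offset=10 len=4
Fragment 3: offset=14 len=5
Fragment 4: offset=0 len=3
Gaps: 3-9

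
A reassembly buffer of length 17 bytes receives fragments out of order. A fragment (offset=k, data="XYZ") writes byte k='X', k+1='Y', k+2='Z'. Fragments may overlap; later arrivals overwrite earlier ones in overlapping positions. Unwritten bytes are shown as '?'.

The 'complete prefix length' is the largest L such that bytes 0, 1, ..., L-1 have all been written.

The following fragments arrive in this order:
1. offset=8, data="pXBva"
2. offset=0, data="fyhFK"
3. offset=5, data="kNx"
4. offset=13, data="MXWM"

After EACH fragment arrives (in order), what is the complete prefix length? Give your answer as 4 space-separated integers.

Answer: 0 5 13 17

Derivation:
Fragment 1: offset=8 data="pXBva" -> buffer=????????pXBva???? -> prefix_len=0
Fragment 2: offset=0 data="fyhFK" -> buffer=fyhFK???pXBva???? -> prefix_len=5
Fragment 3: offset=5 data="kNx" -> buffer=fyhFKkNxpXBva???? -> prefix_len=13
Fragment 4: offset=13 data="MXWM" -> buffer=fyhFKkNxpXBvaMXWM -> prefix_len=17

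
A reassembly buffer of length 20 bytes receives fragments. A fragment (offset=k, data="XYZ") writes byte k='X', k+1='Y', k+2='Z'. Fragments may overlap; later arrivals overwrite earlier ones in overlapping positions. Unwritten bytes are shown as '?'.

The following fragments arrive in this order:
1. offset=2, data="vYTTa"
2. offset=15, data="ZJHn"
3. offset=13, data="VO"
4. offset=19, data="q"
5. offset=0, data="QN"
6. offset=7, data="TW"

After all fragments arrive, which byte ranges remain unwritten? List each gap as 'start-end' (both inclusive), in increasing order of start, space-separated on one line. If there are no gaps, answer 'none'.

Answer: 9-12

Derivation:
Fragment 1: offset=2 len=5
Fragment 2: offset=15 len=4
Fragment 3: offset=13 len=2
Fragment 4: offset=19 len=1
Fragment 5: offset=0 len=2
Fragment 6: offset=7 len=2
Gaps: 9-12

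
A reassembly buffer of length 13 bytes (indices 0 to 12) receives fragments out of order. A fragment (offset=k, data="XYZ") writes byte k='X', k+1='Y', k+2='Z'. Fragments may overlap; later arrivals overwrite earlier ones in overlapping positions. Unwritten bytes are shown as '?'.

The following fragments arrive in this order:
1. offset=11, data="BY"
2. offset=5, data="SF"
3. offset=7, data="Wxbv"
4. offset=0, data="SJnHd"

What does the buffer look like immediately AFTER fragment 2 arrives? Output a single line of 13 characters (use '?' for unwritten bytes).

Answer: ?????SF????BY

Derivation:
Fragment 1: offset=11 data="BY" -> buffer=???????????BY
Fragment 2: offset=5 data="SF" -> buffer=?????SF????BY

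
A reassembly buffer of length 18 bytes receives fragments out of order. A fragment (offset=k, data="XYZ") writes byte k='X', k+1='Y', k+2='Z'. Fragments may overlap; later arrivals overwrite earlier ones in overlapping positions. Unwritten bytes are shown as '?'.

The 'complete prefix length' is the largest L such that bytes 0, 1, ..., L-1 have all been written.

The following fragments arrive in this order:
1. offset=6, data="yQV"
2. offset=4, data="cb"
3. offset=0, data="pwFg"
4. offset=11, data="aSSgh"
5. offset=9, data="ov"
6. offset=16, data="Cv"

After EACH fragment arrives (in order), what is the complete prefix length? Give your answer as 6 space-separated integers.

Answer: 0 0 9 9 16 18

Derivation:
Fragment 1: offset=6 data="yQV" -> buffer=??????yQV????????? -> prefix_len=0
Fragment 2: offset=4 data="cb" -> buffer=????cbyQV????????? -> prefix_len=0
Fragment 3: offset=0 data="pwFg" -> buffer=pwFgcbyQV????????? -> prefix_len=9
Fragment 4: offset=11 data="aSSgh" -> buffer=pwFgcbyQV??aSSgh?? -> prefix_len=9
Fragment 5: offset=9 data="ov" -> buffer=pwFgcbyQVovaSSgh?? -> prefix_len=16
Fragment 6: offset=16 data="Cv" -> buffer=pwFgcbyQVovaSSghCv -> prefix_len=18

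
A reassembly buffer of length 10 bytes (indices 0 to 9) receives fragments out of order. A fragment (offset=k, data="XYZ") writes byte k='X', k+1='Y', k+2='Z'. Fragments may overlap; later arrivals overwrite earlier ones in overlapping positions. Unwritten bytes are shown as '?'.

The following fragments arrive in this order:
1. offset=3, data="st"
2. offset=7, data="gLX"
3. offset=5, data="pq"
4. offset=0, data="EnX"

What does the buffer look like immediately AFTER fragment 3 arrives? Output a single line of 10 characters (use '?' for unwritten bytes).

Fragment 1: offset=3 data="st" -> buffer=???st?????
Fragment 2: offset=7 data="gLX" -> buffer=???st??gLX
Fragment 3: offset=5 data="pq" -> buffer=???stpqgLX

Answer: ???stpqgLX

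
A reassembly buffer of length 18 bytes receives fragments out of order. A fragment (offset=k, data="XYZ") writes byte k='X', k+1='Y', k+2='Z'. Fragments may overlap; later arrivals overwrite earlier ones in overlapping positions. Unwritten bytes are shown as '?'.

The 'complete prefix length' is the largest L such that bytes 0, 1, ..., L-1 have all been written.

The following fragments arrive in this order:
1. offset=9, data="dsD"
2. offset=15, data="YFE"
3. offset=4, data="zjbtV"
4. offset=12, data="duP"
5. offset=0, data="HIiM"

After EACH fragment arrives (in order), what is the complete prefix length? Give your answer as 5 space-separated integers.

Fragment 1: offset=9 data="dsD" -> buffer=?????????dsD?????? -> prefix_len=0
Fragment 2: offset=15 data="YFE" -> buffer=?????????dsD???YFE -> prefix_len=0
Fragment 3: offset=4 data="zjbtV" -> buffer=????zjbtVdsD???YFE -> prefix_len=0
Fragment 4: offset=12 data="duP" -> buffer=????zjbtVdsDduPYFE -> prefix_len=0
Fragment 5: offset=0 data="HIiM" -> buffer=HIiMzjbtVdsDduPYFE -> prefix_len=18

Answer: 0 0 0 0 18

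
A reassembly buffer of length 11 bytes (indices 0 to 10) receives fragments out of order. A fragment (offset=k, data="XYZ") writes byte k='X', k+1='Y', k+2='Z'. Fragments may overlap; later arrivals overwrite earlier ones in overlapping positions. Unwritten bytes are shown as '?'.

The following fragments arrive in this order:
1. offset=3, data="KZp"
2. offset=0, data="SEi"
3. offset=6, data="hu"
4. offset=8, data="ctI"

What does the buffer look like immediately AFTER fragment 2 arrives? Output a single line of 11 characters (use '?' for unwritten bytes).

Answer: SEiKZp?????

Derivation:
Fragment 1: offset=3 data="KZp" -> buffer=???KZp?????
Fragment 2: offset=0 data="SEi" -> buffer=SEiKZp?????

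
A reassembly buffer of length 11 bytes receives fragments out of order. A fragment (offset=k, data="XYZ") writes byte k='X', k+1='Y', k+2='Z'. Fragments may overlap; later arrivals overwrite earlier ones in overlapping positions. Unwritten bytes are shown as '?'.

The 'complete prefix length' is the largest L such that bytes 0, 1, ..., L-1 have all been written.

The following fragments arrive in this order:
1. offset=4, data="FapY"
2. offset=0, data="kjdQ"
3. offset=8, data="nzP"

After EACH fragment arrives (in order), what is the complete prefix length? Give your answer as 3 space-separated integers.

Answer: 0 8 11

Derivation:
Fragment 1: offset=4 data="FapY" -> buffer=????FapY??? -> prefix_len=0
Fragment 2: offset=0 data="kjdQ" -> buffer=kjdQFapY??? -> prefix_len=8
Fragment 3: offset=8 data="nzP" -> buffer=kjdQFapYnzP -> prefix_len=11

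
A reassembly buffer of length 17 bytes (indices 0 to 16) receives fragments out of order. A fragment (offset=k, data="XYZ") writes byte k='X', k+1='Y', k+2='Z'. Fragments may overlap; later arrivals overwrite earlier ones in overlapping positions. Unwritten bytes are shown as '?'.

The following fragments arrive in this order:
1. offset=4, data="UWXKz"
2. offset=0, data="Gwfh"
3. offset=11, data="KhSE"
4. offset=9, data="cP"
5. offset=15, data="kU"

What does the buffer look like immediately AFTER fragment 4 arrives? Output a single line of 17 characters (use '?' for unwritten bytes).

Answer: GwfhUWXKzcPKhSE??

Derivation:
Fragment 1: offset=4 data="UWXKz" -> buffer=????UWXKz????????
Fragment 2: offset=0 data="Gwfh" -> buffer=GwfhUWXKz????????
Fragment 3: offset=11 data="KhSE" -> buffer=GwfhUWXKz??KhSE??
Fragment 4: offset=9 data="cP" -> buffer=GwfhUWXKzcPKhSE??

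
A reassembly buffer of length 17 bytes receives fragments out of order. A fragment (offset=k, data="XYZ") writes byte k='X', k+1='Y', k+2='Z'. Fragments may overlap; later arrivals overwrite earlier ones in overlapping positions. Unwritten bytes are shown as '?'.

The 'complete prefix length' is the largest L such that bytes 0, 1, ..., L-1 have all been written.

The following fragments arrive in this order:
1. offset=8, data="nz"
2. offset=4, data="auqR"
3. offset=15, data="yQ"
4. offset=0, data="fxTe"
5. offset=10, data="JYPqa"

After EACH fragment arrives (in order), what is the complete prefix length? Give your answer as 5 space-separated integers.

Fragment 1: offset=8 data="nz" -> buffer=????????nz??????? -> prefix_len=0
Fragment 2: offset=4 data="auqR" -> buffer=????auqRnz??????? -> prefix_len=0
Fragment 3: offset=15 data="yQ" -> buffer=????auqRnz?????yQ -> prefix_len=0
Fragment 4: offset=0 data="fxTe" -> buffer=fxTeauqRnz?????yQ -> prefix_len=10
Fragment 5: offset=10 data="JYPqa" -> buffer=fxTeauqRnzJYPqayQ -> prefix_len=17

Answer: 0 0 0 10 17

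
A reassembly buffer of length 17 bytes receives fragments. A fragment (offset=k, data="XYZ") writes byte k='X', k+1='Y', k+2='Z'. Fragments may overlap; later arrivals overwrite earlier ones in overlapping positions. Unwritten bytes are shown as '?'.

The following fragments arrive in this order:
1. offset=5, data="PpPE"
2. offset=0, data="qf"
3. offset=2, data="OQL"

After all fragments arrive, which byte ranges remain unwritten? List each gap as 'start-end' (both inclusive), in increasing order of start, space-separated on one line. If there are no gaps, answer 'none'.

Answer: 9-16

Derivation:
Fragment 1: offset=5 len=4
Fragment 2: offset=0 len=2
Fragment 3: offset=2 len=3
Gaps: 9-16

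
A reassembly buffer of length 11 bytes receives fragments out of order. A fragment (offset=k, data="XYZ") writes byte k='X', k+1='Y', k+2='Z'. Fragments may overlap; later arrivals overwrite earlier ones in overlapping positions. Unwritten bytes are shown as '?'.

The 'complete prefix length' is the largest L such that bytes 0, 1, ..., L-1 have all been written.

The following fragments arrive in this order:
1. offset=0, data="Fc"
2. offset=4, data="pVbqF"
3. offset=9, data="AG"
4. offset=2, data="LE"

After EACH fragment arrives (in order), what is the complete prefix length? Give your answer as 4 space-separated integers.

Fragment 1: offset=0 data="Fc" -> buffer=Fc????????? -> prefix_len=2
Fragment 2: offset=4 data="pVbqF" -> buffer=Fc??pVbqF?? -> prefix_len=2
Fragment 3: offset=9 data="AG" -> buffer=Fc??pVbqFAG -> prefix_len=2
Fragment 4: offset=2 data="LE" -> buffer=FcLEpVbqFAG -> prefix_len=11

Answer: 2 2 2 11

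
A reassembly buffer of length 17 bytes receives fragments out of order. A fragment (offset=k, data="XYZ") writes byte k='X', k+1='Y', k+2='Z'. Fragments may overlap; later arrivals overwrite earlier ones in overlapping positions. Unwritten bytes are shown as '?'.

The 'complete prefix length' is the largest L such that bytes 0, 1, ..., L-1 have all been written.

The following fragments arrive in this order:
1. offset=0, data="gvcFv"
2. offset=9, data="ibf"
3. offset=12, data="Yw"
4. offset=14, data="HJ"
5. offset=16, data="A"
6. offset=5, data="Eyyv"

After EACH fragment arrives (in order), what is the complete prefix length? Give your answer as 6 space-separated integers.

Answer: 5 5 5 5 5 17

Derivation:
Fragment 1: offset=0 data="gvcFv" -> buffer=gvcFv???????????? -> prefix_len=5
Fragment 2: offset=9 data="ibf" -> buffer=gvcFv????ibf????? -> prefix_len=5
Fragment 3: offset=12 data="Yw" -> buffer=gvcFv????ibfYw??? -> prefix_len=5
Fragment 4: offset=14 data="HJ" -> buffer=gvcFv????ibfYwHJ? -> prefix_len=5
Fragment 5: offset=16 data="A" -> buffer=gvcFv????ibfYwHJA -> prefix_len=5
Fragment 6: offset=5 data="Eyyv" -> buffer=gvcFvEyyvibfYwHJA -> prefix_len=17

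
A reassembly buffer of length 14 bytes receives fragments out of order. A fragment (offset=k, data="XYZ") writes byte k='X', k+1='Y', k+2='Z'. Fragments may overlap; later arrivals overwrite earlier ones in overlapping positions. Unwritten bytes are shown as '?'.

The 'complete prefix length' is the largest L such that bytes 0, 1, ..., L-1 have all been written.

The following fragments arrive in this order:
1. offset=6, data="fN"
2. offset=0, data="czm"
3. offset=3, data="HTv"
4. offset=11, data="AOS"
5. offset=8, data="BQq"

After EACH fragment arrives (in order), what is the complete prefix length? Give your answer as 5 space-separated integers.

Answer: 0 3 8 8 14

Derivation:
Fragment 1: offset=6 data="fN" -> buffer=??????fN?????? -> prefix_len=0
Fragment 2: offset=0 data="czm" -> buffer=czm???fN?????? -> prefix_len=3
Fragment 3: offset=3 data="HTv" -> buffer=czmHTvfN?????? -> prefix_len=8
Fragment 4: offset=11 data="AOS" -> buffer=czmHTvfN???AOS -> prefix_len=8
Fragment 5: offset=8 data="BQq" -> buffer=czmHTvfNBQqAOS -> prefix_len=14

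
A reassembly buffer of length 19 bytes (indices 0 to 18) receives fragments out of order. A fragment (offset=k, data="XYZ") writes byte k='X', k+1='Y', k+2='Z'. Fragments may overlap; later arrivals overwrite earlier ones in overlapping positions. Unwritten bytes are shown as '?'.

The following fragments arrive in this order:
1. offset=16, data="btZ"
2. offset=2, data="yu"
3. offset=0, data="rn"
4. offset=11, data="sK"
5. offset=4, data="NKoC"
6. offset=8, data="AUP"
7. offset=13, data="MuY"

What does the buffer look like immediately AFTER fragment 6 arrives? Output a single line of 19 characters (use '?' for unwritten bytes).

Fragment 1: offset=16 data="btZ" -> buffer=????????????????btZ
Fragment 2: offset=2 data="yu" -> buffer=??yu????????????btZ
Fragment 3: offset=0 data="rn" -> buffer=rnyu????????????btZ
Fragment 4: offset=11 data="sK" -> buffer=rnyu???????sK???btZ
Fragment 5: offset=4 data="NKoC" -> buffer=rnyuNKoC???sK???btZ
Fragment 6: offset=8 data="AUP" -> buffer=rnyuNKoCAUPsK???btZ

Answer: rnyuNKoCAUPsK???btZ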